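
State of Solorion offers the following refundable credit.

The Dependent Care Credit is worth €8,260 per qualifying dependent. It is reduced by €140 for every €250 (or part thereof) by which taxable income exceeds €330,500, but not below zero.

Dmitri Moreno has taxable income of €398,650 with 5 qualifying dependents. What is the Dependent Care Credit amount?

€3,080

Dependent Care Credit: base = 5 × €8,260 = €41,300. income exceeds €330,500 by €68,150, which is 273 full-or-partial €250 increments; reduction = 273 × €140 = €38,220, leaving €3,080.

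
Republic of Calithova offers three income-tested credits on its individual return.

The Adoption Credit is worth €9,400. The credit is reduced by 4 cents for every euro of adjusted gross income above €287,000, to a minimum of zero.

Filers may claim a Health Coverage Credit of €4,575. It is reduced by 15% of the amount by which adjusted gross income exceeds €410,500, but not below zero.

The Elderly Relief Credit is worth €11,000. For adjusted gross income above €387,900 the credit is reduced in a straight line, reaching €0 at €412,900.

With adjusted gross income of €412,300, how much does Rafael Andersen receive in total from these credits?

€8,957

Adoption Credit: 4% of the €125,300 excess over €287,000 is €5,012; credit = €9,400 − €5,012 = €4,388.
Health Coverage Credit: 15% of the €1,800 excess over €410,500 is €270; credit = €4,575 − €270 = €4,305.
Elderly Relief Credit: €412,300 is €24,400 into a €25,000 phase-out range, leaving 600/25,000 of the credit: €11,000 × 600/25,000 = €264.
Total: €4,388 + €4,305 + €264 = €8,957.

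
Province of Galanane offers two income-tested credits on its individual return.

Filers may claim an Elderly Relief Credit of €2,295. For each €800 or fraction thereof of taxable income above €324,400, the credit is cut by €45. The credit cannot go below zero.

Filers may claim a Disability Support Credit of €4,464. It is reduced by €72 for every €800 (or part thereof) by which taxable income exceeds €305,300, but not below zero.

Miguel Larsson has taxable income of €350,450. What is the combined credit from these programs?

Elderly Relief Credit: income exceeds €324,400 by €26,050, which is 33 full-or-partial €800 increments; reduction = 33 × €45 = €1,485, leaving €810.
Disability Support Credit: income exceeds €305,300 by €45,150, which is 57 full-or-partial €800 increments; reduction = 57 × €72 = €4,104, leaving €360.
Total: €810 + €360 = €1,170.

€1,170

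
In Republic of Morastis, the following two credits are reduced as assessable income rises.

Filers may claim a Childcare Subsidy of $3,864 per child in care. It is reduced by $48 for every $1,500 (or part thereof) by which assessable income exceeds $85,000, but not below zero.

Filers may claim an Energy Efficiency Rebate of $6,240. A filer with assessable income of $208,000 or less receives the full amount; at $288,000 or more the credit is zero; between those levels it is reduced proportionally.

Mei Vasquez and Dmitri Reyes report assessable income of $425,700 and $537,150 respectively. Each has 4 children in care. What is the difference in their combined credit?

Mei ($425,700): Childcare Subsidy: base = 4 × $3,864 = $15,456. income exceeds $85,000 by $340,700, which is 228 full-or-partial $1,500 increments; reduction = 228 × $48 = $10,944, leaving $4,512. Energy Efficiency Rebate: $425,700 is at or above $288,000, so the credit is $0. total $4,512 + $0 = $4,512
Dmitri ($537,150): Childcare Subsidy: base = 4 × $3,864 = $15,456. income exceeds $85,000 by $452,150, which is 302 full-or-partial $1,500 increments; reduction = 302 × $48 = $14,496, leaving $960. Energy Efficiency Rebate: $537,150 is at or above $288,000, so the credit is $0. total $960 + $0 = $960
Difference: |$4,512 − $960| = $3,552.

$3,552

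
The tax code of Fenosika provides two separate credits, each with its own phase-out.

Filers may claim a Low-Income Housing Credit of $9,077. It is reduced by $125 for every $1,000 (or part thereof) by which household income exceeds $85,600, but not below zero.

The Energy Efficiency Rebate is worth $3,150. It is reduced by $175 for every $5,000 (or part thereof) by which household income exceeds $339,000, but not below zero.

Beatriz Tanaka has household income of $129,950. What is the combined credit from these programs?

$6,602

Low-Income Housing Credit: income exceeds $85,600 by $44,350, which is 45 full-or-partial $1,000 increments; reduction = 45 × $125 = $5,625, leaving $3,452.
Energy Efficiency Rebate: $129,950 is at or below the $339,000 threshold, so the full $3,150 applies.
Total: $3,452 + $3,150 = $6,602.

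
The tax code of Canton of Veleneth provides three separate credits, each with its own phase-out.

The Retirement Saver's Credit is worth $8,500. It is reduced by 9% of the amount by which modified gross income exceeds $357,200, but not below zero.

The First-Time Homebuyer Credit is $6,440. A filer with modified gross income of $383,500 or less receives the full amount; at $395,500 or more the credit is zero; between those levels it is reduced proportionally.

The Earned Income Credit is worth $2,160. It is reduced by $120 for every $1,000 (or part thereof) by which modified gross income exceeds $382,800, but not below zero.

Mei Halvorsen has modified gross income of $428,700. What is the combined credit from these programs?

$2,065

Retirement Saver's Credit: 9% of the $71,500 excess over $357,200 is $6,435; credit = $8,500 − $6,435 = $2,065.
First-Time Homebuyer Credit: $428,700 is at or above $395,500, so the credit is $0.
Earned Income Credit: income exceeds $382,800 by $45,900 → 46 increments × $120 = $5,520 ≥ base, so the credit is $0.
Total: $2,065 + $0 + $0 = $2,065.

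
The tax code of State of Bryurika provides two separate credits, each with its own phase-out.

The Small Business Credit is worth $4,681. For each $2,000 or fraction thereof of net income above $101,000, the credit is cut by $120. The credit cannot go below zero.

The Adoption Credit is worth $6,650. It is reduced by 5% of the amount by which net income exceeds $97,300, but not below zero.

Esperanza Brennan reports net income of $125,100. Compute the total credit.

$8,381

Small Business Credit: income exceeds $101,000 by $24,100, which is 13 full-or-partial $2,000 increments; reduction = 13 × $120 = $1,560, leaving $3,121.
Adoption Credit: 5% of the $27,800 excess over $97,300 is $1,390; credit = $6,650 − $1,390 = $5,260.
Total: $3,121 + $5,260 = $8,381.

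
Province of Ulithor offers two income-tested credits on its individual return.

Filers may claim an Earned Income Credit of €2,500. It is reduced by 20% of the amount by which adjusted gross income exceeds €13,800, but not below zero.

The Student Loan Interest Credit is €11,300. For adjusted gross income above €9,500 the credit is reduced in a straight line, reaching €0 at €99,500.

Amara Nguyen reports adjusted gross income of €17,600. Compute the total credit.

Earned Income Credit: 20% of the €3,800 excess over €13,800 is €760; credit = €2,500 − €760 = €1,740.
Student Loan Interest Credit: €17,600 is €8,100 into a €90,000 phase-out range, leaving 81,900/90,000 of the credit: €11,300 × 81,900/90,000 = €10,283.
Total: €1,740 + €10,283 = €12,023.

€12,023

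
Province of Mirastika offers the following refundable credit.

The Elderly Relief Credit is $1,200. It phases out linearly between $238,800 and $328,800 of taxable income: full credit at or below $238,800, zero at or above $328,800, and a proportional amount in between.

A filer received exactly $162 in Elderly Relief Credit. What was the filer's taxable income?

$316,650

$162 is 162/1,200 of the full $1,200, so 1,038/1,200 of the $90,000 range has been used: income = $238,800 + $90,000 × 1,038/1,200 = $316,650.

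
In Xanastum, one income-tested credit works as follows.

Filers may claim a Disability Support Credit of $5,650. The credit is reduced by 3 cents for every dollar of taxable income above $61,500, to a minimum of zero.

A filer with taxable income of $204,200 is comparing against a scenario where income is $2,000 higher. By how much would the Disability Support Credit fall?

$60

At $204,200 — 3% of the $142,700 excess over $61,500 is $4,281; credit = $5,650 − $4,281 = $1,369.
At $206,200 — 3% of the $144,700 excess over $61,500 is $4,341; credit = $5,650 − $4,341 = $1,309.
Lost: $1,369 − $1,309 = $60.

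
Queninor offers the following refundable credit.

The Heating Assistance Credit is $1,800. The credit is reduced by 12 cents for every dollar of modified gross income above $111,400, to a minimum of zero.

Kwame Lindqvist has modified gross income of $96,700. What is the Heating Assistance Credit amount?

Heating Assistance Credit: $96,700 is at or below the $111,400 threshold, so the full $1,800 applies.

$1,800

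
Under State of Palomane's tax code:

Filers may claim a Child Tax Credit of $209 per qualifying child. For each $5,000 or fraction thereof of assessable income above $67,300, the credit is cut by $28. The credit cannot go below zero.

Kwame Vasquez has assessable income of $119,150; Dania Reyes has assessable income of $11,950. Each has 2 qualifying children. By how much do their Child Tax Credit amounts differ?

Kwame ($119,150): Child Tax Credit: base = 2 × $209 = $418. income exceeds $67,300 by $51,850, which is 11 full-or-partial $5,000 increments; reduction = 11 × $28 = $308, leaving $110.
Dania ($11,950): Child Tax Credit: base = 2 × $209 = $418. $11,950 is at or below the $67,300 threshold, so the full $418 applies.
Difference: |$110 − $418| = $308.

$308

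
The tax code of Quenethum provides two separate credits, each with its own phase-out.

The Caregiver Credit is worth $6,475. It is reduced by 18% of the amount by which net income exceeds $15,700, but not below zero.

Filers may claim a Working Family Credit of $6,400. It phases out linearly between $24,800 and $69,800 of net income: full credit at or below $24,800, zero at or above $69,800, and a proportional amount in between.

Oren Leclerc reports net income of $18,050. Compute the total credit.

$12,452

Caregiver Credit: 18% of the $2,350 excess over $15,700 is $423; credit = $6,475 − $423 = $6,052.
Working Family Credit: $18,050 is at or below the $24,800 threshold, so the full $6,400 applies.
Total: $6,052 + $6,400 = $12,452.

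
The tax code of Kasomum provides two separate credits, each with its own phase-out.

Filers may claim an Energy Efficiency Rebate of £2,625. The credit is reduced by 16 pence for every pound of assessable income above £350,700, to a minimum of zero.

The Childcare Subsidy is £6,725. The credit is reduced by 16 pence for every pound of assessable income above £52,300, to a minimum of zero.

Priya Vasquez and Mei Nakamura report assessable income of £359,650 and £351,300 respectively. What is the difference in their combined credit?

£1,336

Priya (£359,650): Energy Efficiency Rebate: 16% of the £8,950 excess over £350,700 is £1,432; credit = £2,625 − £1,432 = £1,193. Childcare Subsidy: 16% of the £307,350 excess over £52,300 is £49,176 ≥ base, so the credit is £0. total £1,193 + £0 = £1,193
Mei (£351,300): Energy Efficiency Rebate: 16% of the £600 excess over £350,700 is £96; credit = £2,625 − £96 = £2,529. Childcare Subsidy: 16% of the £299,000 excess over £52,300 is £47,840 ≥ base, so the credit is £0. total £2,529 + £0 = £2,529
Difference: |£1,193 − £2,529| = £1,336.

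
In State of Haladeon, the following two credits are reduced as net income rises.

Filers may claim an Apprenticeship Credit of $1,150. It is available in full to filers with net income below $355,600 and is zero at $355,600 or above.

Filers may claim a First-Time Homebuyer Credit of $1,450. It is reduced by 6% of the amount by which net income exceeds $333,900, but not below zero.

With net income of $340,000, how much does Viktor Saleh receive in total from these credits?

Apprenticeship Credit: $340,000 is below the $355,600 cutoff, so the full $1,150 applies.
First-Time Homebuyer Credit: 6% of the $6,100 excess over $333,900 is $366; credit = $1,450 − $366 = $1,084.
Total: $1,150 + $1,084 = $2,234.

$2,234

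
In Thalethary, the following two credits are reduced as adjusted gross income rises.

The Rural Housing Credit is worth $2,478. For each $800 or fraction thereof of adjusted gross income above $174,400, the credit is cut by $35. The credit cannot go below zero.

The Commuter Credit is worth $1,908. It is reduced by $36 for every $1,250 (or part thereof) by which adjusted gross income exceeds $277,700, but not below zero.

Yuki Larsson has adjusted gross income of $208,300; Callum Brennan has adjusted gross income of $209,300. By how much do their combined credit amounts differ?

$35

Yuki ($208,300): Rural Housing Credit: income exceeds $174,400 by $33,900, which is 43 full-or-partial $800 increments; reduction = 43 × $35 = $1,505, leaving $973. Commuter Credit: $208,300 is at or below the $277,700 threshold, so the full $1,908 applies. total $973 + $1,908 = $2,881
Callum ($209,300): Rural Housing Credit: income exceeds $174,400 by $34,900, which is 44 full-or-partial $800 increments; reduction = 44 × $35 = $1,540, leaving $938. Commuter Credit: $209,300 is at or below the $277,700 threshold, so the full $1,908 applies. total $938 + $1,908 = $2,846
Difference: |$2,881 − $2,846| = $35.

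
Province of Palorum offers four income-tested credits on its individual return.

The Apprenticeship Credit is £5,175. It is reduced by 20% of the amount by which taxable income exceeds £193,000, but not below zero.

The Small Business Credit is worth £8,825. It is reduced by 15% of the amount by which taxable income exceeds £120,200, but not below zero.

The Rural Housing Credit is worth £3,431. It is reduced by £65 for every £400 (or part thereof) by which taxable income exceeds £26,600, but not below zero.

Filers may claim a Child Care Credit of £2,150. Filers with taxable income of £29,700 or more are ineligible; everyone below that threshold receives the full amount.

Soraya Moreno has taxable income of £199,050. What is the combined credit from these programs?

£3,965

Apprenticeship Credit: 20% of the £6,050 excess over £193,000 is £1,210; credit = £5,175 − £1,210 = £3,965.
Small Business Credit: 15% of the £78,850 excess over £120,200 is £11,827.50 ≥ base, so the credit is £0.
Rural Housing Credit: income exceeds £26,600 by £172,450 → 432 increments × £65 = £28,080 ≥ base, so the credit is £0.
Child Care Credit: £199,050 meets or exceeds the £29,700 cutoff, so the credit is £0.
Total: £3,965 + £0 + £0 + £0 = £3,965.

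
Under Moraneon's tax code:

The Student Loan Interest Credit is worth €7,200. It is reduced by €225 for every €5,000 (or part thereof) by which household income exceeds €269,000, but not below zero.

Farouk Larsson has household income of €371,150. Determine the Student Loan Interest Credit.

€2,475

Student Loan Interest Credit: income exceeds €269,000 by €102,150, which is 21 full-or-partial €5,000 increments; reduction = 21 × €225 = €4,725, leaving €2,475.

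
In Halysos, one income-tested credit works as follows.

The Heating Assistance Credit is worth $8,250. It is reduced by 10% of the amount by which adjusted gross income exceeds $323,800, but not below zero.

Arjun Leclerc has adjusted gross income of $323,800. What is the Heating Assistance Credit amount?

Heating Assistance Credit: $323,800 is at or below the $323,800 threshold, so the full $8,250 applies.

$8,250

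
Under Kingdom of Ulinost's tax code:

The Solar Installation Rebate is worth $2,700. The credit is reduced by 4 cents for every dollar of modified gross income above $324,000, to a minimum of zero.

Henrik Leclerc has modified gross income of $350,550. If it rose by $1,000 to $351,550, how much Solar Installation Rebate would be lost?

$40

At $350,550 — 4% of the $26,550 excess over $324,000 is $1,062; credit = $2,700 − $1,062 = $1,638.
At $351,550 — 4% of the $27,550 excess over $324,000 is $1,102; credit = $2,700 − $1,102 = $1,598.
Lost: $1,638 − $1,598 = $40.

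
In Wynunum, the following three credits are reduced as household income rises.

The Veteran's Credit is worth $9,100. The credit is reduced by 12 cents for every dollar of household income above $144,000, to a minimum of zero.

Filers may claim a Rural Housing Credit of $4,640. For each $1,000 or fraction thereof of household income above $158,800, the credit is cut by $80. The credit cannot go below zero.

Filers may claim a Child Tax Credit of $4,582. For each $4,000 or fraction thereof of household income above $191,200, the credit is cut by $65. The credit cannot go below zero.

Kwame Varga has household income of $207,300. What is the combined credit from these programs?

$6,481

Veteran's Credit: 12% of the $63,300 excess over $144,000 is $7,596; credit = $9,100 − $7,596 = $1,504.
Rural Housing Credit: income exceeds $158,800 by $48,500, which is 49 full-or-partial $1,000 increments; reduction = 49 × $80 = $3,920, leaving $720.
Child Tax Credit: income exceeds $191,200 by $16,100, which is 5 full-or-partial $4,000 increments; reduction = 5 × $65 = $325, leaving $4,257.
Total: $1,504 + $720 + $4,257 = $6,481.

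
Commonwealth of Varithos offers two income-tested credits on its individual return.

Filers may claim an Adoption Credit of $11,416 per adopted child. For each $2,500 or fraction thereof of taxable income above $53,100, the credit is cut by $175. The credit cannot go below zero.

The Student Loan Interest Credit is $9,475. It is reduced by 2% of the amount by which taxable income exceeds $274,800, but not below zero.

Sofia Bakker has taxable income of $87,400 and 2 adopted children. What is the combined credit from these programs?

Adoption Credit: base = 2 × $11,416 = $22,832. income exceeds $53,100 by $34,300, which is 14 full-or-partial $2,500 increments; reduction = 14 × $175 = $2,450, leaving $20,382.
Student Loan Interest Credit: $87,400 is at or below the $274,800 threshold, so the full $9,475 applies.
Total: $20,382 + $9,475 = $29,857.

$29,857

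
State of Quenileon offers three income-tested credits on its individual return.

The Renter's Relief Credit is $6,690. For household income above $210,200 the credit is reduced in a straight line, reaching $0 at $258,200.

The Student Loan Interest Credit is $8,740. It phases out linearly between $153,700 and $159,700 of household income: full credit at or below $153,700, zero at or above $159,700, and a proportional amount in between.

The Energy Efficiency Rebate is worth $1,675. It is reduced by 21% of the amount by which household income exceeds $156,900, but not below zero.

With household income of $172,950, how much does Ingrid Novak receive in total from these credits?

Renter's Relief Credit: $172,950 is at or below the $210,200 threshold, so the full $6,690 applies.
Student Loan Interest Credit: $172,950 is at or above $159,700, so the credit is $0.
Energy Efficiency Rebate: 21% of the $16,050 excess over $156,900 is $3,370.50 ≥ base, so the credit is $0.
Total: $6,690 + $0 + $0 = $6,690.

$6,690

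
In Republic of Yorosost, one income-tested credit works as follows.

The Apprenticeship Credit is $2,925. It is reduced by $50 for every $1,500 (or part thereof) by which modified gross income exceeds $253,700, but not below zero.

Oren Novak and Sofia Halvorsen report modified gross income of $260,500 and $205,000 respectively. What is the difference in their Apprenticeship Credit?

Oren ($260,500): Apprenticeship Credit: income exceeds $253,700 by $6,800, which is 5 full-or-partial $1,500 increments; reduction = 5 × $50 = $250, leaving $2,675.
Sofia ($205,000): Apprenticeship Credit: $205,000 is at or below the $253,700 threshold, so the full $2,925 applies.
Difference: |$2,675 − $2,925| = $250.

$250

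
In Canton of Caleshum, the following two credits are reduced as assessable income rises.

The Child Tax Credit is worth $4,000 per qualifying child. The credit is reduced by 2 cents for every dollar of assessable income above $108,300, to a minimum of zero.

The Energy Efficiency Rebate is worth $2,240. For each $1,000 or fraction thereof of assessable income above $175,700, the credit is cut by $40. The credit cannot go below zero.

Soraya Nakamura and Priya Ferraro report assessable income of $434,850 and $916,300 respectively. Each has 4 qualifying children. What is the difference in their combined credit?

$9,469

Soraya ($434,850): Child Tax Credit: base = 4 × $4,000 = $16,000. 2% of the $326,550 excess over $108,300 is $6,531; credit = $16,000 − $6,531 = $9,469. Energy Efficiency Rebate: income exceeds $175,700 by $259,150 → 260 increments × $40 = $10,400 ≥ base, so the credit is $0. total $9,469 + $0 = $9,469
Priya ($916,300): Child Tax Credit: base = 4 × $4,000 = $16,000. 2% of the $808,000 excess over $108,300 is $16,160 ≥ base, so the credit is $0. Energy Efficiency Rebate: income exceeds $175,700 by $740,600 → 741 increments × $40 = $29,640 ≥ base, so the credit is $0. total $0 + $0 = $0
Difference: |$9,469 − $0| = $9,469.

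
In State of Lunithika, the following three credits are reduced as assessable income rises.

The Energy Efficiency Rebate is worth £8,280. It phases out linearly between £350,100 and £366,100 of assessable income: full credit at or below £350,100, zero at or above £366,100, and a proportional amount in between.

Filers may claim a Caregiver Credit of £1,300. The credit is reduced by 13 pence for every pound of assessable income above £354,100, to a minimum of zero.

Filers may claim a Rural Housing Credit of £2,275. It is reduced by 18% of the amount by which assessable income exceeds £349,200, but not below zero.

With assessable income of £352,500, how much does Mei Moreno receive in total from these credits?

£10,019

Energy Efficiency Rebate: £352,500 is £2,400 into a £16,000 phase-out range, leaving 13,600/16,000 of the credit: £8,280 × 13,600/16,000 = £7,038.
Caregiver Credit: £352,500 is at or below the £354,100 threshold, so the full £1,300 applies.
Rural Housing Credit: 18% of the £3,300 excess over £349,200 is £594; credit = £2,275 − £594 = £1,681.
Total: £7,038 + £1,300 + £1,681 = £10,019.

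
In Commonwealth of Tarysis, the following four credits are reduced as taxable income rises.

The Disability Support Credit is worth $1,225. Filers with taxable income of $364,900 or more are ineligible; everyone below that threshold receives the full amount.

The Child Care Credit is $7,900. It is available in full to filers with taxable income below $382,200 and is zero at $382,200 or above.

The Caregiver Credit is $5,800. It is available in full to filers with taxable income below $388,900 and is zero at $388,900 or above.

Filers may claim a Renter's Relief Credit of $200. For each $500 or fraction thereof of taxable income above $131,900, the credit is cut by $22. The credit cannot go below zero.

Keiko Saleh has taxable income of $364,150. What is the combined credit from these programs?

$14,925

Disability Support Credit: $364,150 is below the $364,900 cutoff, so the full $1,225 applies.
Child Care Credit: $364,150 is below the $382,200 cutoff, so the full $7,900 applies.
Caregiver Credit: $364,150 is below the $388,900 cutoff, so the full $5,800 applies.
Renter's Relief Credit: income exceeds $131,900 by $232,250 → 465 increments × $22 = $10,230 ≥ base, so the credit is $0.
Total: $1,225 + $7,900 + $5,800 + $0 = $14,925.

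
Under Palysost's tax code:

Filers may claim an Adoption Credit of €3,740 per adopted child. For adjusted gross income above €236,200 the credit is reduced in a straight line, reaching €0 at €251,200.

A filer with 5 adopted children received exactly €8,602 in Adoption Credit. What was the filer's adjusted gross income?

€244,300

Full credit = 5 × €3,740 = €18,700.
€8,602 is 8,602/18,700 of the full €18,700, so 10,098/18,700 of the €15,000 range has been used: income = €236,200 + €15,000 × 10,098/18,700 = €244,300.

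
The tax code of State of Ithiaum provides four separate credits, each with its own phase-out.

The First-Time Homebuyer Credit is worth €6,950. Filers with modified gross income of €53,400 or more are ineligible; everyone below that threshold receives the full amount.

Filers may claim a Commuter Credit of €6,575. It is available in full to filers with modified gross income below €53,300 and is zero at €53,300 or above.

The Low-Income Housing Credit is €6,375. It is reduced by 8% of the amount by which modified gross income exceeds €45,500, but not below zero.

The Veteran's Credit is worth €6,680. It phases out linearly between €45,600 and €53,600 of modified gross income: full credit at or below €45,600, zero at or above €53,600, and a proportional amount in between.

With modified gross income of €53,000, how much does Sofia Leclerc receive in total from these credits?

€19,801

First-Time Homebuyer Credit: €53,000 is below the €53,400 cutoff, so the full €6,950 applies.
Commuter Credit: €53,000 is below the €53,300 cutoff, so the full €6,575 applies.
Low-Income Housing Credit: 8% of the €7,500 excess over €45,500 is €600; credit = €6,375 − €600 = €5,775.
Veteran's Credit: €53,000 is €7,400 into a €8,000 phase-out range, leaving 600/8,000 of the credit: €6,680 × 600/8,000 = €501.
Total: €6,950 + €6,575 + €5,775 + €501 = €19,801.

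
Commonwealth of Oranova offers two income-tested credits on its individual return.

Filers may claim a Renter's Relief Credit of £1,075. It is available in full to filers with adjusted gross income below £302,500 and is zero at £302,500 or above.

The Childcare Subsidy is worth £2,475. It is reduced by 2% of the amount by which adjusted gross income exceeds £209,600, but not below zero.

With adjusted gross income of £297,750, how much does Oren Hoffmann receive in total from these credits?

Renter's Relief Credit: £297,750 is below the £302,500 cutoff, so the full £1,075 applies.
Childcare Subsidy: 2% of the £88,150 excess over £209,600 is £1,763; credit = £2,475 − £1,763 = £712.
Total: £1,075 + £712 = £1,787.

£1,787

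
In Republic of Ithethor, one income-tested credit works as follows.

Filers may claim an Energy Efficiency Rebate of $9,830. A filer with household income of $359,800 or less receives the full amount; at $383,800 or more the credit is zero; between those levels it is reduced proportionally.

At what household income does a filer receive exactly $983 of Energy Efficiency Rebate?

$381,400

$983 is 983/9,830 of the full $9,830, so 8,847/9,830 of the $24,000 range has been used: income = $359,800 + $24,000 × 8,847/9,830 = $381,400.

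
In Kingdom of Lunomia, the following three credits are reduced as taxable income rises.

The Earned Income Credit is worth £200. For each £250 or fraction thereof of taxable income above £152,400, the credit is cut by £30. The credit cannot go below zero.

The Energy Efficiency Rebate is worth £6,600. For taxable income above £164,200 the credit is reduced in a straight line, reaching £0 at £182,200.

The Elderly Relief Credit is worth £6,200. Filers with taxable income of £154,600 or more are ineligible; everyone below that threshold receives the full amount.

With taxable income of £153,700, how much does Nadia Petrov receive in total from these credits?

Earned Income Credit: income exceeds £152,400 by £1,300, which is 6 full-or-partial £250 increments; reduction = 6 × £30 = £180, leaving £20.
Energy Efficiency Rebate: £153,700 is at or below the £164,200 threshold, so the full £6,600 applies.
Elderly Relief Credit: £153,700 is below the £154,600 cutoff, so the full £6,200 applies.
Total: £20 + £6,600 + £6,200 = £12,820.

£12,820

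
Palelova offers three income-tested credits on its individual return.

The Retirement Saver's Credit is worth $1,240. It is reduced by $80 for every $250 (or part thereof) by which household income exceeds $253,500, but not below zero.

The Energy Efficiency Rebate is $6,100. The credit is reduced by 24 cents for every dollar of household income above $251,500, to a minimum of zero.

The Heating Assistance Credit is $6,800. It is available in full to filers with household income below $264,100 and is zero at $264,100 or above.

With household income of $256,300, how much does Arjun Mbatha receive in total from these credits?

Retirement Saver's Credit: income exceeds $253,500 by $2,800, which is 12 full-or-partial $250 increments; reduction = 12 × $80 = $960, leaving $280.
Energy Efficiency Rebate: 24% of the $4,800 excess over $251,500 is $1,152; credit = $6,100 − $1,152 = $4,948.
Heating Assistance Credit: $256,300 is below the $264,100 cutoff, so the full $6,800 applies.
Total: $280 + $4,948 + $6,800 = $12,028.

$12,028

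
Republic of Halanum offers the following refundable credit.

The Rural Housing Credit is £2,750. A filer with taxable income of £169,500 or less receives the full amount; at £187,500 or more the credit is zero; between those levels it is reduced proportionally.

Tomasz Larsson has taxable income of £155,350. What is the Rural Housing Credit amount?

Rural Housing Credit: £155,350 is at or below the £169,500 threshold, so the full £2,750 applies.

£2,750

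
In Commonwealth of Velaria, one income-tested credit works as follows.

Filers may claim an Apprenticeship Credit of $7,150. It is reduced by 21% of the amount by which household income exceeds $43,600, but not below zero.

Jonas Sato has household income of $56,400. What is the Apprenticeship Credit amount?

Apprenticeship Credit: 21% of the $12,800 excess over $43,600 is $2,688; credit = $7,150 − $2,688 = $4,462.

$4,462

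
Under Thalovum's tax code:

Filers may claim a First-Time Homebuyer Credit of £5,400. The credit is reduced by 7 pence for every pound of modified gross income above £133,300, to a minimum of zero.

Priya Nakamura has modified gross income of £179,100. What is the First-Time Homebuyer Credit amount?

£2,194

First-Time Homebuyer Credit: 7% of the £45,800 excess over £133,300 is £3,206; credit = £5,400 − £3,206 = £2,194.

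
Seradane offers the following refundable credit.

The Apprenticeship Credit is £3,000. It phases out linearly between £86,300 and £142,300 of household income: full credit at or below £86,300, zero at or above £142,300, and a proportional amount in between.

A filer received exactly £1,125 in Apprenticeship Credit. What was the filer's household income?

£1,125 is 1,125/3,000 of the full £3,000, so 1,875/3,000 of the £56,000 range has been used: income = £86,300 + £56,000 × 1,875/3,000 = £121,300.

£121,300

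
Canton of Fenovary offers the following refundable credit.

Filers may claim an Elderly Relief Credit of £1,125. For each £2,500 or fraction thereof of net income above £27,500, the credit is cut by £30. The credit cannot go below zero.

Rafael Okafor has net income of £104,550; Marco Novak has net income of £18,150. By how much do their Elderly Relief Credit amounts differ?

Rafael (£104,550): Elderly Relief Credit: income exceeds £27,500 by £77,050, which is 31 full-or-partial £2,500 increments; reduction = 31 × £30 = £930, leaving £195.
Marco (£18,150): Elderly Relief Credit: £18,150 is at or below the £27,500 threshold, so the full £1,125 applies.
Difference: |£195 − £1,125| = £930.

£930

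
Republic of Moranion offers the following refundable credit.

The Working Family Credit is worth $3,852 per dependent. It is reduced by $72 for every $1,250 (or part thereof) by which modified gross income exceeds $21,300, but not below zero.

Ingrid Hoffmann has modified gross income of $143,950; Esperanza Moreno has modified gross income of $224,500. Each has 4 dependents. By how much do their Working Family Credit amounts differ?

$4,608

Ingrid ($143,950): Working Family Credit: base = 4 × $3,852 = $15,408. income exceeds $21,300 by $122,650, which is 99 full-or-partial $1,250 increments; reduction = 99 × $72 = $7,128, leaving $8,280.
Esperanza ($224,500): Working Family Credit: base = 4 × $3,852 = $15,408. income exceeds $21,300 by $203,200, which is 163 full-or-partial $1,250 increments; reduction = 163 × $72 = $11,736, leaving $3,672.
Difference: |$8,280 − $3,672| = $4,608.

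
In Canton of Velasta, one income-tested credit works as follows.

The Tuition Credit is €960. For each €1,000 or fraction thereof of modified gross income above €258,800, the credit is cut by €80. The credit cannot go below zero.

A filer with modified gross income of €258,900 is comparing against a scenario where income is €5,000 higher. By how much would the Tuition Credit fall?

At €258,900 — income exceeds €258,800 by €100, which is 1 full-or-partial €1,000 increment; reduction = 1 × €80 = €80, leaving €880.
At €263,900 — income exceeds €258,800 by €5,100, which is 6 full-or-partial €1,000 increments; reduction = 6 × €80 = €480, leaving €480.
Lost: €880 − €480 = €400.

€400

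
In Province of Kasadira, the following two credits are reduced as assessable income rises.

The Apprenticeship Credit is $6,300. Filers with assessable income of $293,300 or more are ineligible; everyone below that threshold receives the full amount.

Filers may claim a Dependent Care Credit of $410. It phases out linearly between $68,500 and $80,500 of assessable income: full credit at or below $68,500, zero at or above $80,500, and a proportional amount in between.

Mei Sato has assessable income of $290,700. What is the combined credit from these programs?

Apprenticeship Credit: $290,700 is below the $293,300 cutoff, so the full $6,300 applies.
Dependent Care Credit: $290,700 is at or above $80,500, so the credit is $0.
Total: $6,300 + $0 = $6,300.

$6,300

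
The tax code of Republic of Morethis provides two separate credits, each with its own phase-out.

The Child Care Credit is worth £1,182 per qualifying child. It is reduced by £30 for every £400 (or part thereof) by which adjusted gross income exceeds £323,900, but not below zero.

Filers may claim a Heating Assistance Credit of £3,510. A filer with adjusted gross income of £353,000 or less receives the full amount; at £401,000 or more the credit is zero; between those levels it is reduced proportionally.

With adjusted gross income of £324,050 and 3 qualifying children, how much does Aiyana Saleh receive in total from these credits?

£7,026

Child Care Credit: base = 3 × £1,182 = £3,546. income exceeds £323,900 by £150, which is 1 full-or-partial £400 increment; reduction = 1 × £30 = £30, leaving £3,516.
Heating Assistance Credit: £324,050 is at or below the £353,000 threshold, so the full £3,510 applies.
Total: £3,516 + £3,510 = £7,026.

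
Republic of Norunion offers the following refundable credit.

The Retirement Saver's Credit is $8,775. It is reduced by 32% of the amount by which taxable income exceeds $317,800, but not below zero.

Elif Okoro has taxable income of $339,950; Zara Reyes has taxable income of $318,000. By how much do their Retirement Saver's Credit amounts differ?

Elif ($339,950): Retirement Saver's Credit: 32% of the $22,150 excess over $317,800 is $7,088; credit = $8,775 − $7,088 = $1,687.
Zara ($318,000): Retirement Saver's Credit: 32% of the $200 excess over $317,800 is $64; credit = $8,775 − $64 = $8,711.
Difference: |$1,687 − $8,711| = $7,024.

$7,024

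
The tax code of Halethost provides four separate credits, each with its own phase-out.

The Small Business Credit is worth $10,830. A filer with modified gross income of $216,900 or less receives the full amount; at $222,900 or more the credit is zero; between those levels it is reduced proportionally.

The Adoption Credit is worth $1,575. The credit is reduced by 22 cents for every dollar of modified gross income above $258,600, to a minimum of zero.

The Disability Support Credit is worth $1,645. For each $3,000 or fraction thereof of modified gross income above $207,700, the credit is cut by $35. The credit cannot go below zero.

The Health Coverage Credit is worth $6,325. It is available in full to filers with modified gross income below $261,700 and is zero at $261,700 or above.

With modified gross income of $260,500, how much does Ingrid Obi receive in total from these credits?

Small Business Credit: $260,500 is at or above $222,900, so the credit is $0.
Adoption Credit: 22% of the $1,900 excess over $258,600 is $418; credit = $1,575 − $418 = $1,157.
Disability Support Credit: income exceeds $207,700 by $52,800, which is 18 full-or-partial $3,000 increments; reduction = 18 × $35 = $630, leaving $1,015.
Health Coverage Credit: $260,500 is below the $261,700 cutoff, so the full $6,325 applies.
Total: $0 + $1,157 + $1,015 + $6,325 = $8,497.

$8,497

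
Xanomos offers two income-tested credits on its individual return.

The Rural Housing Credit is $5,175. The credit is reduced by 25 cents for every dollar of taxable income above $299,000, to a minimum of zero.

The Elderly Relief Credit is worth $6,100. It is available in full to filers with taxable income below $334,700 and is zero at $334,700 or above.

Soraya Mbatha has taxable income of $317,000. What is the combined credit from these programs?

$6,775

Rural Housing Credit: 25% of the $18,000 excess over $299,000 is $4,500; credit = $5,175 − $4,500 = $675.
Elderly Relief Credit: $317,000 is below the $334,700 cutoff, so the full $6,100 applies.
Total: $675 + $6,100 = $6,775.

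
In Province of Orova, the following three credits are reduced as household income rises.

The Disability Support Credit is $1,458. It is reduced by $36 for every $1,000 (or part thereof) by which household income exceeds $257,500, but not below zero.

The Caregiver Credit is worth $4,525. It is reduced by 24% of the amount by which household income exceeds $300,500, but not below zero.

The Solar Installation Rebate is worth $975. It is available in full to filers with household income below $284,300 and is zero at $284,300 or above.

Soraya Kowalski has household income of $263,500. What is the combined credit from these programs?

$6,742

Disability Support Credit: income exceeds $257,500 by $6,000, which is 6 full-or-partial $1,000 increments; reduction = 6 × $36 = $216, leaving $1,242.
Caregiver Credit: $263,500 is at or below the $300,500 threshold, so the full $4,525 applies.
Solar Installation Rebate: $263,500 is below the $284,300 cutoff, so the full $975 applies.
Total: $1,242 + $4,525 + $975 = $6,742.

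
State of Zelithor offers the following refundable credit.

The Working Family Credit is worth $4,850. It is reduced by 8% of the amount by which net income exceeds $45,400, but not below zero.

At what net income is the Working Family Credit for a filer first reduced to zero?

The credit falls by 8% of each dollar above $45,400, so it reaches zero when the excess is $4,850 / 8% = $60,625: income = $45,400 + $60,625 = $106,025.

$106,025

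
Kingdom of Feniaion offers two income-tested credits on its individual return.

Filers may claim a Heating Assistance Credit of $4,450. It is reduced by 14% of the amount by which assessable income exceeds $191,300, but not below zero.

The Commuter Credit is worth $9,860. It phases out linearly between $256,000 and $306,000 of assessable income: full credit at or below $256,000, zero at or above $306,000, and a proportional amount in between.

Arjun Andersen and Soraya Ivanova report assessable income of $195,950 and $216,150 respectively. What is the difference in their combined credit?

$2,828

Arjun ($195,950): Heating Assistance Credit: 14% of the $4,650 excess over $191,300 is $651; credit = $4,450 − $651 = $3,799. Commuter Credit: $195,950 is at or below the $256,000 threshold, so the full $9,860 applies. total $3,799 + $9,860 = $13,659
Soraya ($216,150): Heating Assistance Credit: 14% of the $24,850 excess over $191,300 is $3,479; credit = $4,450 − $3,479 = $971. Commuter Credit: $216,150 is at or below the $256,000 threshold, so the full $9,860 applies. total $971 + $9,860 = $10,831
Difference: |$13,659 − $10,831| = $2,828.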